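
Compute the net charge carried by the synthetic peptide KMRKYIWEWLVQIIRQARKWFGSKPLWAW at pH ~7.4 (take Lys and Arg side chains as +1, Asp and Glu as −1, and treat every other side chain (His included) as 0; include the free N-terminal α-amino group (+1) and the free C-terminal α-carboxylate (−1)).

Positive (K, R): K1, R3, K4, R15, R18, K19, K24 → +7.
Negative (D, E): E8 → −1.
The N-terminus (+1) and C-terminus (−1) cancel.
Net charge = (+7) + (−1) = +6.

+6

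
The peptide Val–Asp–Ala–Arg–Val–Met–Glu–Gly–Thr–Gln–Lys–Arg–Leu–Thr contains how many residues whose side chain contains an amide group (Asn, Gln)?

Matching residues: Gln10.

1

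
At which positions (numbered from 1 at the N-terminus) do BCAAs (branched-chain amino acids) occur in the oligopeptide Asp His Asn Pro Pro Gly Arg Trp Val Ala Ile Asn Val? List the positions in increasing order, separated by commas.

Valine (V), leucine (L), and isoleucine (I) are the branched-chain amino acids.
Matching residues: Val9, Ile11, Val13.

9, 11, 13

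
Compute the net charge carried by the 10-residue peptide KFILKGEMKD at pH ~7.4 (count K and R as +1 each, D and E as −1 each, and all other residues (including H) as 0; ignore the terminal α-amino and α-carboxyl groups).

+1

Positive (K, R): K1, K5, K9 → +3.
Negative (D, E): E7, D10 → −2.
Net charge = (+3) + (−2) = +1.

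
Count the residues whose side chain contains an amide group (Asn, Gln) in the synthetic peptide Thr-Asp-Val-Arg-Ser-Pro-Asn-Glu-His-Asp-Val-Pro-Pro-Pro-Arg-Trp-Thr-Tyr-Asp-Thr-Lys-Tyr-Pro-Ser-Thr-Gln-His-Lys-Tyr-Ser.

2

Matching residues: Asn7, Gln26.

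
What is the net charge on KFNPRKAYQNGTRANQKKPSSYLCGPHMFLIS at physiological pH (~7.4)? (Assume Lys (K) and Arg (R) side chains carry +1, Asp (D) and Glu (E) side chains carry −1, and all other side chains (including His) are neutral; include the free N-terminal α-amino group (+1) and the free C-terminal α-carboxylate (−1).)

Positive (K, R): K1, R5, K6, R13, K17, K18 → +6.
Negative (D, E): none → −0.
The N-terminus (+1) and C-terminus (−1) cancel.
Net charge = (+6) + (−0) = +6.

+6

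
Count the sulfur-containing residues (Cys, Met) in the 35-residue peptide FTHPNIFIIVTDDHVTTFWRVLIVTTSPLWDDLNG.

None of the 35 residues belong to this group.

0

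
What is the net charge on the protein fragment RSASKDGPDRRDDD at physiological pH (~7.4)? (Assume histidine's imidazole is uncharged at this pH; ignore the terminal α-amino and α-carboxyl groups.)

At pH ~7.4 the Lys and Arg side chains are protonated (+1), the Asp and Glu side chains are deprotonated (−1), and with His taken as neutral all other side chains carry no charge.
Positive (K, R): R1, K5, R10, R11 → +4.
Negative (D, E): D6, D9, D12, D13, D14 → −5.
Net charge = (+4) + (−5) = −1.

-1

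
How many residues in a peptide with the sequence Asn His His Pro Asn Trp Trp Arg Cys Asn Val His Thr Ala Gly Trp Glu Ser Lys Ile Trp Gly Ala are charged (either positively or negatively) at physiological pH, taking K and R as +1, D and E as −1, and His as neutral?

3

Charged side chains at pH ~7.4: K, R (positive); D, E (negative).
Matching residues: Arg8, Glu17, Lys19.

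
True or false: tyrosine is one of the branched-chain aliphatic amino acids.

False

The BCAAs are Val, Leu, and Ile — aliphatic side chains with a branch point.
Tyrosine is not in this group.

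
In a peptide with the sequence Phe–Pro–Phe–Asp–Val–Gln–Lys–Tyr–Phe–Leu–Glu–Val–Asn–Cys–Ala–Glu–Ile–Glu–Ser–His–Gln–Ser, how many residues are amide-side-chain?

3

The amide-side-chain residues are Asn (N) and Gln (Q).
Matching residues: Gln6, Asn13, Gln21.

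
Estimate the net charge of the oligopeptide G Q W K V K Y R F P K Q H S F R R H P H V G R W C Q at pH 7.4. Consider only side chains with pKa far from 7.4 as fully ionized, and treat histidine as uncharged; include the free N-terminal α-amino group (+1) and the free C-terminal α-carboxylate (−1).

+7

Near pH 7.4, K and R contribute +1 each, D and E contribute −1 each, and every other side chain (His included, as stated) is uncharged.
Positive (K, R): K4, K6, R8, K11, R16, R17, R23 → +7.
Negative (D, E): none → −0.
The N-terminus (+1) and C-terminus (−1) cancel.
Net charge = (+7) + (−0) = +7.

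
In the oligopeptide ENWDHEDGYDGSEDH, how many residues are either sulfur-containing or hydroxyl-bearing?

Sulfur-containing: C, M. Hydroxyl-bearing: S, T, Y.
Sulfur-containing residues here: none (0).
Hydroxyl-bearing residues here: Y9, S12 (2).
The two groups share no amino acid, so total = 0 + 2 = 2.

2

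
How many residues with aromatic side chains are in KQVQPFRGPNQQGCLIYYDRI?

F, W, and Y each carry an aromatic ring on the side chain.
Matching residues: F6, Y17, Y18.

3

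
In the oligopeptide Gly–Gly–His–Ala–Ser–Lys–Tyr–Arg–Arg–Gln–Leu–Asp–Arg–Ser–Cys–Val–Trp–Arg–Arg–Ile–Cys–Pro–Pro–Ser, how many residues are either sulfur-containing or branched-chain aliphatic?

5

Sulfur-containing: C, M. Branched-chain aliphatic: I, L, V.
Sulfur-containing residues here: Cys15, Cys21 (2).
Branched-chain aliphatic residues here: Leu11, Val16, Ile20 (3).
The two groups share no amino acid, so total = 2 + 3 = 5.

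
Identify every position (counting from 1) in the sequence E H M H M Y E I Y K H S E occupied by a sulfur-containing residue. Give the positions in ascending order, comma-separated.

Only Cys (C) and Met (M) have a sulfur atom in the side chain.
Matching residues: M3, M5.

3, 5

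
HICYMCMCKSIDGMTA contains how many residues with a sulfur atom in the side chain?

6

Only Cys (C) and Met (M) have a sulfur atom in the side chain.
Matching residues: C3, M5, C6, M7, C8, M14.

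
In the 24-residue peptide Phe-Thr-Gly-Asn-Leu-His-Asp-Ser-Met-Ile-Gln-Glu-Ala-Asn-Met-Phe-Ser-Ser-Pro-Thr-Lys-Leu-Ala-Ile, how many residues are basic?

2

The basic amino acids are Lys (K), Arg (R), and His (H).
Matching residues: His6, Lys21.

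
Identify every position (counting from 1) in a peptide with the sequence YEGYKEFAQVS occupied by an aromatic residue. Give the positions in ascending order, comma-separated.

1, 4, 7

The aromatic amino acids are Phe (F, benzyl), Trp (W, indole), and Tyr (Y, phenol).
Matching residues: Y1, Y4, F7.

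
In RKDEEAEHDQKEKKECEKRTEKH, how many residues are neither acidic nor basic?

4

Acidic: D, E. Basic: K, R, H. All other residues are neither.
Matching residues: A6, Q10, C16, T20.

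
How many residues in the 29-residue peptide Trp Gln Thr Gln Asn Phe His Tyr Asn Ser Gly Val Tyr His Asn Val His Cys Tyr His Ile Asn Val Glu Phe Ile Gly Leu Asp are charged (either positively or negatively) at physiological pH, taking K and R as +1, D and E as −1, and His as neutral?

2

Charged side chains at pH ~7.4: K, R (positive); D, E (negative).
Matching residues: Glu24, Asp29.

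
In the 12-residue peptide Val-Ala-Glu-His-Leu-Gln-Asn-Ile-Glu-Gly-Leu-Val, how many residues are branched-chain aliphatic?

Valine (V), leucine (L), and isoleucine (I) are the branched-chain amino acids.
Matching residues: Val1, Leu5, Ile8, Leu11, Val12.

5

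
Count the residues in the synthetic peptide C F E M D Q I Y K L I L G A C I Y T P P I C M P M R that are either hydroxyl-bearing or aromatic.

4

Hydroxyl-bearing: S, T, Y. Aromatic: F, W, Y.
Hydroxyl-bearing residues here: Y8, Y17, T18 (3).
Aromatic residues here: F2, Y8, Y17 (3).
Y is in both groups, so the 2 Y residues must not be double-counted.
Total = 3 + 3 − 2 = 4.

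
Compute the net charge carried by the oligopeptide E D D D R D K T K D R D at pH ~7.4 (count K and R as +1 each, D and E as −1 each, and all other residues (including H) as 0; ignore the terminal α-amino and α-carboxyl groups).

-3

Positive (K, R): R5, K7, K9, R11 → +4.
Negative (D, E): E1, D2, D3, D4, D6, D10, D12 → −7.
Net charge = (+4) + (−7) = −3.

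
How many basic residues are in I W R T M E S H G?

2

Lysine (K), arginine (R), and histidine (H) have basic, nitrogen-containing side chains.
Matching residues: R3, H8.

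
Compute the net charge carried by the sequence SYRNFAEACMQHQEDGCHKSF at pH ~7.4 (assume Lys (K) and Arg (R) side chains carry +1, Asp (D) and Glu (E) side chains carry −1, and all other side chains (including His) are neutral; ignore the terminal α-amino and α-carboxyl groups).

Positive (K, R): R3, K19 → +2.
Negative (D, E): E7, E14, D15 → −3.
Net charge = (+2) + (−3) = −1.

-1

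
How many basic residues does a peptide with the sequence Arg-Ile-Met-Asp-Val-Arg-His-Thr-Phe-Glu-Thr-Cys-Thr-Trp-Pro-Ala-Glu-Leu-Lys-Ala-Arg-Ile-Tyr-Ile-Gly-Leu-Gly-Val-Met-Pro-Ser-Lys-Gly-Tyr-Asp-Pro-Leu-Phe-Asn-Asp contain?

6

The basic amino acids are Lys (K), Arg (R), and His (H).
Matching residues: Arg1, Arg6, His7, Lys19, Arg21, Lys32.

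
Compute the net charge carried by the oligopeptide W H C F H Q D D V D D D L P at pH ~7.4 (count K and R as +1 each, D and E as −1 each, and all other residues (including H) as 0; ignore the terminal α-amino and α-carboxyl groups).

Positive (K, R): none → +0.
Negative (D, E): D7, D8, D10, D11, D12 → −5.
Net charge = (+0) + (−5) = −5.

-5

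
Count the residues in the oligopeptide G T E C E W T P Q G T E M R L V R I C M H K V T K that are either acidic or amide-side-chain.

Acidic: D, E. Amide-side-chain: N, Q.
Acidic residues here: E3, E5, E12 (3).
Amide-side-chain residues here: Q9 (1).
The two groups share no amino acid, so total = 3 + 1 = 4.

4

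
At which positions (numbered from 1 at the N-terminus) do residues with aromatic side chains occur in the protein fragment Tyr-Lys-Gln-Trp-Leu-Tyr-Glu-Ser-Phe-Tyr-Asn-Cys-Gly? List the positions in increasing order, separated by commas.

The aromatic amino acids are Phe (F, benzyl), Trp (W, indole), and Tyr (Y, phenol).
Matching residues: Tyr1, Trp4, Tyr6, Phe9, Tyr10.

1, 4, 6, 9, 10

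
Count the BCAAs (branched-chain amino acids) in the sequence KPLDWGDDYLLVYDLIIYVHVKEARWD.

The BCAAs are Val, Leu, and Ile — aliphatic side chains with a branch point.
Matching residues: L3, L10, L11, V12, L15, I16, I17, V19, V21.

9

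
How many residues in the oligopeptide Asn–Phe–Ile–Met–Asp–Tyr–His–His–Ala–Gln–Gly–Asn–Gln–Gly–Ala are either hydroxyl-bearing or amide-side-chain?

5

Hydroxyl-bearing: S, T, Y. Amide-side-chain: N, Q.
Hydroxyl-bearing residues here: Tyr6 (1).
Amide-side-chain residues here: Asn1, Gln10, Asn12, Gln13 (4).
The two groups share no amino acid, so total = 1 + 4 = 5.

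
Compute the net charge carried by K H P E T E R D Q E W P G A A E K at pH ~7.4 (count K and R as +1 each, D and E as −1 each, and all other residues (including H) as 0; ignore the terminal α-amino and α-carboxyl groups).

-2

Positive (K, R): K1, R7, K17 → +3.
Negative (D, E): E4, E6, D8, E10, E16 → −5.
Net charge = (+3) + (−5) = −2.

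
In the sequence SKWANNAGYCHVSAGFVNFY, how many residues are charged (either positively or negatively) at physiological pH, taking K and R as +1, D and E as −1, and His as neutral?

Charged side chains at pH ~7.4: K, R (positive); D, E (negative).
Matching residues: K2.

1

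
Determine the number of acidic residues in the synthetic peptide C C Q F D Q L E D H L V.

3

Aspartate (D) and glutamate (E) have carboxylic-acid side chains and are the acidic amino acids.
Matching residues: D5, E8, D9.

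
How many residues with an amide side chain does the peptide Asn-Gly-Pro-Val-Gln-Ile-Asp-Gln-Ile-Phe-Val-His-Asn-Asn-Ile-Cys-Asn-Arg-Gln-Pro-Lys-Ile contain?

7

Only N (asparagine) and Q (glutamine) carry a side-chain carboxamide.
Matching residues: Asn1, Gln5, Gln8, Asn13, Asn14, Asn17, Gln19.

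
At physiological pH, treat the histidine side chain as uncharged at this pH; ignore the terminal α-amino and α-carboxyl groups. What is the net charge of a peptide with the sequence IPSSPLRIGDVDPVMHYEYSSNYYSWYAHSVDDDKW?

Near pH 7.4, K and R contribute +1 each, D and E contribute −1 each, and every other side chain (His included, as stated) is uncharged.
Positive (K, R): R7, K35 → +2.
Negative (D, E): D10, D12, E18, D32, D33, D34 → −6.
Net charge = (+2) + (−6) = −4.

-4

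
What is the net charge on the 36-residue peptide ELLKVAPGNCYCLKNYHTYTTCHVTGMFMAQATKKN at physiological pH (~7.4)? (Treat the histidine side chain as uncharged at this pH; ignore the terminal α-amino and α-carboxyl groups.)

The side chains ionized at physiological pH are Lys/Arg (+1) and Asp/Glu (−1); with His treated as neutral, nothing else contributes.
Positive (K, R): K4, K14, K34, K35 → +4.
Negative (D, E): E1 → −1.
Net charge = (+4) + (−1) = +3.

+3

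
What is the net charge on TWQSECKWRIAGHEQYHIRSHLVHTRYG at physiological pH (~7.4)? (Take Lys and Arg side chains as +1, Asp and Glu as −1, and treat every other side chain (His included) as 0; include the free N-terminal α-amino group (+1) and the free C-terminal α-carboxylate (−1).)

+2

Positive (K, R): K7, R9, R19, R26 → +4.
Negative (D, E): E5, E14 → −2.
The N-terminus (+1) and C-terminus (−1) cancel.
Net charge = (+4) + (−2) = +2.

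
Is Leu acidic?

No

Only D (aspartate) and E (glutamate) carry a side-chain carboxylic acid.
Leucine is not in this group.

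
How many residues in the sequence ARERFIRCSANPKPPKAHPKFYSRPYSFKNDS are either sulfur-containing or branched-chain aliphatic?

Sulfur-containing: C, M. Branched-chain aliphatic: I, L, V.
Sulfur-containing residues here: C8 (1).
Branched-chain aliphatic residues here: I6 (1).
The two groups share no amino acid, so total = 1 + 1 = 2.

2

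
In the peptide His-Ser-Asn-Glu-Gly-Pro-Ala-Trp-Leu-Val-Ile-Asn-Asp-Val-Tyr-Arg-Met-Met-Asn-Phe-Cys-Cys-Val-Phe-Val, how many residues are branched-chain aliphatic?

Valine (V), leucine (L), and isoleucine (I) are the branched-chain amino acids.
Matching residues: Leu9, Val10, Ile11, Val14, Val23, Val25.

6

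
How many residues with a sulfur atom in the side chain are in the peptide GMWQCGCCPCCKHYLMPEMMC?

10

Cysteine (C, thiol) and methionine (M, thioether) are the two sulfur-containing amino acids.
Matching residues: M2, C5, C7, C8, C10, C11, M16, M19, M20, C21.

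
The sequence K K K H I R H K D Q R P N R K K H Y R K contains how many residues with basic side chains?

The basic amino acids are Lys (K), Arg (R), and His (H).
Matching residues: K1, K2, K3, H4, R6, H7, K8, R11, R14, K15, K16, H17, R19, K20.

14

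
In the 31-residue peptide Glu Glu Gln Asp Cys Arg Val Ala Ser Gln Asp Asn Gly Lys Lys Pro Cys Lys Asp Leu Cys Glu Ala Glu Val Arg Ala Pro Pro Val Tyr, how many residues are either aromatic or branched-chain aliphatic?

5

Aromatic: F, W, Y. Branched-chain aliphatic: I, L, V.
Aromatic residues here: Tyr31 (1).
Branched-chain aliphatic residues here: Val7, Leu20, Val25, Val30 (4).
The two groups share no amino acid, so total = 1 + 4 = 5.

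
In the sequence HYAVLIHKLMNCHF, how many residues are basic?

Lysine (K), arginine (R), and histidine (H) have basic, nitrogen-containing side chains.
Matching residues: H1, H7, K8, H13.

4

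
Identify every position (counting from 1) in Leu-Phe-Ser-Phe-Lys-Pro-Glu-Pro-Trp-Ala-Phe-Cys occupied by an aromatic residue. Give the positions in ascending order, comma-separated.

2, 4, 9, 11

Matching residues: Phe2, Phe4, Trp9, Phe11.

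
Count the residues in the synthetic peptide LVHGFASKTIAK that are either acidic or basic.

Acidic: D, E. Basic: H, K, R.
Acidic residues here: none (0).
Basic residues here: H3, K8, K12 (3).
The two groups share no amino acid, so total = 0 + 3 = 3.

3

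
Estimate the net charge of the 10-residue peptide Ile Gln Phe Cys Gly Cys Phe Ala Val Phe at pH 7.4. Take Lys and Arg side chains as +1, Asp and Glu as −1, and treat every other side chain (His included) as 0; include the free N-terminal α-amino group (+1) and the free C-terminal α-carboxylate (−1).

0

Positive (K, R): none → +0.
Negative (D, E): none → −0.
The N-terminus (+1) and C-terminus (−1) cancel.
Net charge = (+0) + (−0) = 0.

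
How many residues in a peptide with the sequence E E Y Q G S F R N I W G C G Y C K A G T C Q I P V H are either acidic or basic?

Acidic: D, E. Basic: H, K, R.
Acidic residues here: E1, E2 (2).
Basic residues here: R8, K17, H26 (3).
The two groups share no amino acid, so total = 2 + 3 = 5.

5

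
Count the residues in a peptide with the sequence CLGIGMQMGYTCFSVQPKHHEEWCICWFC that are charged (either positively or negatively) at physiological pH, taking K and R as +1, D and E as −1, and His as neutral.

Charged side chains at pH ~7.4: K, R (positive); D, E (negative).
Matching residues: K18, E21, E22.

3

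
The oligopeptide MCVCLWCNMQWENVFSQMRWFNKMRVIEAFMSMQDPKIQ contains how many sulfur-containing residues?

Only Cys (C) and Met (M) have a sulfur atom in the side chain.
Matching residues: M1, C2, C4, C7, M9, M18, M24, M31, M33.

9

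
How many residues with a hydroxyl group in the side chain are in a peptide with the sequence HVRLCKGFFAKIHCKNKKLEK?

Serine (S), threonine (T), and tyrosine (Y) each carry a hydroxyl group on the side chain.
None of the 21 residues belong to this group.

0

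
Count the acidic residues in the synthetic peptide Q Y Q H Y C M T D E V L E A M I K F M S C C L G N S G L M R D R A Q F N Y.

4

Aspartate (D) and glutamate (E) have carboxylic-acid side chains and are the acidic amino acids.
Matching residues: D9, E10, E13, D31.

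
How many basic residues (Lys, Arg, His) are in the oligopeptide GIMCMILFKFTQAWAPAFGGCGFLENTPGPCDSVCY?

1

Matching residues: K9.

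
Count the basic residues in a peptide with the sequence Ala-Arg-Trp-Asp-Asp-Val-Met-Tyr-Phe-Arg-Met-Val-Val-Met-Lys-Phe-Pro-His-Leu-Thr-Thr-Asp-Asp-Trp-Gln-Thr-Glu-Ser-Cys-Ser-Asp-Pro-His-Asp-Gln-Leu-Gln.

K, R, and H are the three residues with basic side chains (ε-amine, guanidinium, and imidazole respectively).
Matching residues: Arg2, Arg10, Lys15, His18, His33.

5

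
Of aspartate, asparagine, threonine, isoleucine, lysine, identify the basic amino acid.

lysine

Lysine (K), arginine (R), and histidine (H) have basic, nitrogen-containing side chains.
Of the listed options, only lysine belongs to this group.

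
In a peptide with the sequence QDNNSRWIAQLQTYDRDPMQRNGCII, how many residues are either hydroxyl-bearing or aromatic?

4

Hydroxyl-bearing: S, T, Y. Aromatic: F, W, Y.
Hydroxyl-bearing residues here: S5, T13, Y14 (3).
Aromatic residues here: W7, Y14 (2).
Y is in both groups, so the 1 Y residue must not be double-counted.
Total = 3 + 2 − 1 = 4.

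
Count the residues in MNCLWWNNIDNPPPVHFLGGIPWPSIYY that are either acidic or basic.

2

Acidic: D, E. Basic: H, K, R.
Acidic residues here: D10 (1).
Basic residues here: H16 (1).
The two groups share no amino acid, so total = 1 + 1 = 2.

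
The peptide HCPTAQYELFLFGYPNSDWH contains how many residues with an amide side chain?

Only N (asparagine) and Q (glutamine) carry a side-chain carboxamide.
Matching residues: Q6, N16.

2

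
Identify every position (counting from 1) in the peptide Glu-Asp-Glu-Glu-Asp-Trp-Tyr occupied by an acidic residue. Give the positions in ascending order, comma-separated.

Only D (aspartate) and E (glutamate) carry a side-chain carboxylic acid.
Matching residues: Glu1, Asp2, Glu3, Glu4, Asp5.

1, 2, 3, 4, 5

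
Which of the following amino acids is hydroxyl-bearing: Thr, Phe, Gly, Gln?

Thr

S, T, and Y are the three residues with a side-chain hydroxyl.
Of the listed options, only Thr belongs to this group.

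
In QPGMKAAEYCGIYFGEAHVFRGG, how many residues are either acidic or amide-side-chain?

Acidic: D, E. Amide-side-chain: N, Q.
Acidic residues here: E8, E16 (2).
Amide-side-chain residues here: Q1 (1).
The two groups share no amino acid, so total = 2 + 1 = 3.

3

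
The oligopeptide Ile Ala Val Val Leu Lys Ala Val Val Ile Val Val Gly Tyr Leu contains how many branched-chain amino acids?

10

V, L, and I make up the branched-chain aliphatic group.
Matching residues: Ile1, Val3, Val4, Leu5, Val8, Val9, Ile10, Val11, Val12, Leu15.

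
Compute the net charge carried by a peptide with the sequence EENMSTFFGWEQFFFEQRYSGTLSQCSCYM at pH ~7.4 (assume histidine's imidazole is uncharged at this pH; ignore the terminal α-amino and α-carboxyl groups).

-3

The side chains ionized at physiological pH are Lys/Arg (+1) and Asp/Glu (−1); with His treated as neutral, nothing else contributes.
Positive (K, R): R18 → +1.
Negative (D, E): E1, E2, E11, E16 → −4.
Net charge = (+1) + (−4) = −3.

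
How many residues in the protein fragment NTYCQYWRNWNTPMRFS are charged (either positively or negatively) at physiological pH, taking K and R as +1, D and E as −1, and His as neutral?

2

Charged side chains at pH ~7.4: K, R (positive); D, E (negative).
Matching residues: R8, R15.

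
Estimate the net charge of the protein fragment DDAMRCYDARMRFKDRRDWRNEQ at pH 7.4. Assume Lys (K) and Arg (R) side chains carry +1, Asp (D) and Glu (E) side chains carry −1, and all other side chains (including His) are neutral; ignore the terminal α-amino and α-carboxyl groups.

+1

Positive (K, R): R5, R10, R12, K14, R16, R17, R20 → +7.
Negative (D, E): D1, D2, D8, D15, D18, E22 → −6.
Net charge = (+7) + (−6) = +1.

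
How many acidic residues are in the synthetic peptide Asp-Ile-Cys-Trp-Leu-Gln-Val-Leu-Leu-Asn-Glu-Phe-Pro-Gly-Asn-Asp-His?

Only D (aspartate) and E (glutamate) carry a side-chain carboxylic acid.
Matching residues: Asp1, Glu11, Asp16.

3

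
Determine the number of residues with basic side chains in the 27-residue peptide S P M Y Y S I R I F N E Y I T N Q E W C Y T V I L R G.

Lysine (K), arginine (R), and histidine (H) have basic, nitrogen-containing side chains.
Matching residues: R8, R26.

2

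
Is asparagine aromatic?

No

Phenylalanine (F), tryptophan (W), and tyrosine (Y) have aromatic ring side chains.
Asparagine is not in this group.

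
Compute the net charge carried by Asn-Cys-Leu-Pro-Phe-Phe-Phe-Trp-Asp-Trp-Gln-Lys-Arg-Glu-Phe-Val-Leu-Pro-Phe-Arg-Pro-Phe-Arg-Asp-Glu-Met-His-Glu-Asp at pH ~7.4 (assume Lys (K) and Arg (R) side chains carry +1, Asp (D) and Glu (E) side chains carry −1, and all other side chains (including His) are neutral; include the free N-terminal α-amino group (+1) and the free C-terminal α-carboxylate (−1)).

-2

Positive (K, R): Lys12, Arg13, Arg20, Arg23 → +4.
Negative (D, E): Asp9, Glu14, Asp24, Glu25, Glu28, Asp29 → −6.
The N-terminus (+1) and C-terminus (−1) cancel.
Net charge = (+4) + (−6) = −2.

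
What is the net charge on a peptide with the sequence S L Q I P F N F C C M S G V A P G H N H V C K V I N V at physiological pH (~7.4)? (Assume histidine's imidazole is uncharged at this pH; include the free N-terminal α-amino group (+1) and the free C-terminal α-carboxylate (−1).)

The side chains ionized at physiological pH are Lys/Arg (+1) and Asp/Glu (−1); with His treated as neutral, nothing else contributes.
Positive (K, R): K23 → +1.
Negative (D, E): none → −0.
The N-terminus (+1) and C-terminus (−1) cancel.
Net charge = (+1) + (−0) = +1.

+1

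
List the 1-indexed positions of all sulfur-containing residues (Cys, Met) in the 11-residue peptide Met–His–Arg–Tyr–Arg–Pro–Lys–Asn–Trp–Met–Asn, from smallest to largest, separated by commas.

Matching residues: Met1, Met10.

1, 10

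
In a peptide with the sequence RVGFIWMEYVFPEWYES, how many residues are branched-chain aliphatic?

Valine (V), leucine (L), and isoleucine (I) are the branched-chain amino acids.
Matching residues: V2, I5, V10.

3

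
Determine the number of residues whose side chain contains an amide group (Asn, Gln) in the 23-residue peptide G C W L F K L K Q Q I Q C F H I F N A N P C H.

5

Matching residues: Q9, Q10, Q12, N18, N20.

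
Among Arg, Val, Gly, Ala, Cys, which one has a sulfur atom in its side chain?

Cys

The sulfur-bearing residues are cysteine (–SH) and methionine (–S–CH₃).
Of the listed options, only Cys belongs to this group.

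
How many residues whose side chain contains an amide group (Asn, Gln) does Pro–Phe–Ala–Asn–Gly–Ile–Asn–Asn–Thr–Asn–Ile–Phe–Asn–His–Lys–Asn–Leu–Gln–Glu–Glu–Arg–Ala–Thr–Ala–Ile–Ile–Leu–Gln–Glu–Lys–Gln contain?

9

Matching residues: Asn4, Asn7, Asn8, Asn10, Asn13, Asn16, Gln18, Gln28, Gln31.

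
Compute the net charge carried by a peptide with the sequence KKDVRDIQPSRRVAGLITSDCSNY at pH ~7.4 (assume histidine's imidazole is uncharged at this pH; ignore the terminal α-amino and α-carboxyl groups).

+2

The side chains ionized at physiological pH are Lys/Arg (+1) and Asp/Glu (−1); with His treated as neutral, nothing else contributes.
Positive (K, R): K1, K2, R5, R11, R12 → +5.
Negative (D, E): D3, D6, D20 → −3.
Net charge = (+5) + (−3) = +2.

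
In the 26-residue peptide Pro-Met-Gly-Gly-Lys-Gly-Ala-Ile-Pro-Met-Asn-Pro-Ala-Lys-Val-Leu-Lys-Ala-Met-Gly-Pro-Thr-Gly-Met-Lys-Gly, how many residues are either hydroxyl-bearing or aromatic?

Hydroxyl-bearing: S, T, Y. Aromatic: F, W, Y.
Hydroxyl-bearing residues here: Thr22 (1).
Aromatic residues here: none (0).
(Y belongs to both groups, but none appear in this sequence.) Total = 1 + 0 = 1.

1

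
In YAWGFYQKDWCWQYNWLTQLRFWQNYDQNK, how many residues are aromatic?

The aromatic amino acids are Phe (F, benzyl), Trp (W, indole), and Tyr (Y, phenol).
Matching residues: Y1, W3, F5, Y6, W10, W12, Y14, W16, F22, W23, Y26.

11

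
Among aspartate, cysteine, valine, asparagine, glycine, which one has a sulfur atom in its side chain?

The sulfur-bearing residues are cysteine (–SH) and methionine (–S–CH₃).
Of the listed options, only cysteine belongs to this group.

cysteine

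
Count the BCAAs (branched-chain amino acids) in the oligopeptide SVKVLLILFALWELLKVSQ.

10

The BCAAs are Val, Leu, and Ile — aliphatic side chains with a branch point.
Matching residues: V2, V4, L5, L6, I7, L8, L11, L14, L15, V17.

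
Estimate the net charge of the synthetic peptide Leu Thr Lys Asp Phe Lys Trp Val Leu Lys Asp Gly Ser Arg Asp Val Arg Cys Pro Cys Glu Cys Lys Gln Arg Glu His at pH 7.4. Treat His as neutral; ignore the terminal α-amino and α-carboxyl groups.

+2

Near pH 7.4, K and R contribute +1 each, D and E contribute −1 each, and every other side chain (His included, as stated) is uncharged.
Positive (K, R): Lys3, Lys6, Lys10, Arg14, Arg17, Lys23, Arg25 → +7.
Negative (D, E): Asp4, Asp11, Asp15, Glu21, Glu26 → −5.
Net charge = (+7) + (−5) = +2.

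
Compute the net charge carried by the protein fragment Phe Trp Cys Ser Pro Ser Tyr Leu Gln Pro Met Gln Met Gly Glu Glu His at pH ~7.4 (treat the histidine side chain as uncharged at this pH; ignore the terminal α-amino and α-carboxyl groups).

-2

At pH ~7.4 the Lys and Arg side chains are protonated (+1), the Asp and Glu side chains are deprotonated (−1), and with His taken as neutral all other side chains carry no charge.
Positive (K, R): none → +0.
Negative (D, E): Glu15, Glu16 → −2.
Net charge = (+0) + (−2) = −2.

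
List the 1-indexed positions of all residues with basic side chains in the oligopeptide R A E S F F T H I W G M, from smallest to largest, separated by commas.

1, 8

K, R, and H are the three residues with basic side chains (ε-amine, guanidinium, and imidazole respectively).
Matching residues: R1, H8.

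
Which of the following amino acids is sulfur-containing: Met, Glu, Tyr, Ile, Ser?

The sulfur-bearing residues are cysteine (–SH) and methionine (–S–CH₃).
Of the listed options, only Met belongs to this group.

Met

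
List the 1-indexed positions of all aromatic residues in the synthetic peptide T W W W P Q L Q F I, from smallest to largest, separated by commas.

The aromatic amino acids are Phe (F, benzyl), Trp (W, indole), and Tyr (Y, phenol).
Matching residues: W2, W3, W4, F9.

2, 3, 4, 9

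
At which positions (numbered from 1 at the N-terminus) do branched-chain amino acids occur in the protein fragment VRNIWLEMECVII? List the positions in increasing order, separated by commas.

1, 4, 6, 11, 12, 13

Valine (V), leucine (L), and isoleucine (I) are the branched-chain amino acids.
Matching residues: V1, I4, L6, V11, I12, I13.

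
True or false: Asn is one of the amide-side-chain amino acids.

True

The amide-side-chain residues are Asn (N) and Gln (Q).
Asparagine is in this group.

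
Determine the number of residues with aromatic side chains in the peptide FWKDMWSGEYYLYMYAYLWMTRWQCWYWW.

14

F, W, and Y each carry an aromatic ring on the side chain.
Matching residues: F1, W2, W6, Y10, Y11, Y13, Y15, Y17, W19, W23, W26, Y27, W28, W29.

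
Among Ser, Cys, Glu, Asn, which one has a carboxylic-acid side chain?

Glu

Aspartate (D) and glutamate (E) have carboxylic-acid side chains and are the acidic amino acids.
Of the listed options, only Glu belongs to this group.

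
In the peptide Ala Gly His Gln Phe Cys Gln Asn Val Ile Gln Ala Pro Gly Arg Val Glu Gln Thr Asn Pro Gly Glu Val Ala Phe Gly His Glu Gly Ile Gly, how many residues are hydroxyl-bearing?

S, T, and Y are the three residues with a side-chain hydroxyl.
Matching residues: Thr19.

1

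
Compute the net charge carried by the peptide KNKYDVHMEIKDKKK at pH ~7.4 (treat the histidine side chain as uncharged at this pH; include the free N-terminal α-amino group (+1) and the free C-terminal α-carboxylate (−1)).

Near pH 7.4, K and R contribute +1 each, D and E contribute −1 each, and every other side chain (His included, as stated) is uncharged.
Positive (K, R): K1, K3, K11, K13, K14, K15 → +6.
Negative (D, E): D5, E9, D12 → −3.
The N-terminus (+1) and C-terminus (−1) cancel.
Net charge = (+6) + (−3) = +3.

+3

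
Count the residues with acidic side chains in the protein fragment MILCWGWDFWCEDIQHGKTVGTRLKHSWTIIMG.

The acidic residues are Asp (D) and Glu (E), whose side chains end in a carboxylate group.
Matching residues: D8, E12, D13.

3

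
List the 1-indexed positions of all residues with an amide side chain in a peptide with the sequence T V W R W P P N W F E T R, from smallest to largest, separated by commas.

Asparagine (N) and glutamine (Q) have uncharged amide side chains.
Matching residues: N8.

8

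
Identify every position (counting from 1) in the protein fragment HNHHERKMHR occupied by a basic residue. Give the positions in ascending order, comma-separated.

K, R, and H are the three residues with basic side chains (ε-amine, guanidinium, and imidazole respectively).
Matching residues: H1, H3, H4, R6, K7, H9, R10.

1, 3, 4, 6, 7, 9, 10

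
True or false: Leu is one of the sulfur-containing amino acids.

The sulfur-bearing residues are cysteine (–SH) and methionine (–S–CH₃).
Leucine is not in this group.

False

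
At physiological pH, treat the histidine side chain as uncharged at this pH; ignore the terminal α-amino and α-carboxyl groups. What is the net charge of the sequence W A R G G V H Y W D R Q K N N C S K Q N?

At pH ~7.4 the Lys and Arg side chains are protonated (+1), the Asp and Glu side chains are deprotonated (−1), and with His taken as neutral all other side chains carry no charge.
Positive (K, R): R3, R11, K13, K18 → +4.
Negative (D, E): D10 → −1.
Net charge = (+4) + (−1) = +3.

+3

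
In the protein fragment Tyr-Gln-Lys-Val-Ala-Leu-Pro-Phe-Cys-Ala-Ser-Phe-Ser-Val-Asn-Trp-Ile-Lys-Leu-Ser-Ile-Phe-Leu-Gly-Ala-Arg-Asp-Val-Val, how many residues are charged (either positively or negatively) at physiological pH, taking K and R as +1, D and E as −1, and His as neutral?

4

Charged side chains at pH ~7.4: K, R (positive); D, E (negative).
Matching residues: Lys3, Lys18, Arg26, Asp27.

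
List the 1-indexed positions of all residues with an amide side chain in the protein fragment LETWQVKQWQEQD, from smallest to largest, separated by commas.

5, 8, 10, 12

Only N (asparagine) and Q (glutamine) carry a side-chain carboxamide.
Matching residues: Q5, Q8, Q10, Q12.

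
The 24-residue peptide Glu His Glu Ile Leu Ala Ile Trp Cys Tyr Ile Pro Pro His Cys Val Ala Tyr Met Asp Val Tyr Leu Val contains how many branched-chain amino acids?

8

Valine (V), leucine (L), and isoleucine (I) are the branched-chain amino acids.
Matching residues: Ile4, Leu5, Ile7, Ile11, Val16, Val21, Leu23, Val24.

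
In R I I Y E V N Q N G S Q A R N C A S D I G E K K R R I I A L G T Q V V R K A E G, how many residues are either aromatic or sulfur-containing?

Aromatic: F, W, Y. Sulfur-containing: C, M.
Aromatic residues here: Y4 (1).
Sulfur-containing residues here: C16 (1).
The two groups share no amino acid, so total = 1 + 1 = 2.

2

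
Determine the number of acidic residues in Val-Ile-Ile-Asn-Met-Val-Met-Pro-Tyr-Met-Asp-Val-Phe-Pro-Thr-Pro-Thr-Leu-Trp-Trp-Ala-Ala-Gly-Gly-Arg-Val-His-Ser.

1

Aspartate (D) and glutamate (E) have carboxylic-acid side chains and are the acidic amino acids.
Matching residues: Asp11.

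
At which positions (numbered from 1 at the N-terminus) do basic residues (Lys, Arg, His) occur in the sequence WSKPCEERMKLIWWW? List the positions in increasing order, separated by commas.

3, 8, 10

Matching residues: K3, R8, K10.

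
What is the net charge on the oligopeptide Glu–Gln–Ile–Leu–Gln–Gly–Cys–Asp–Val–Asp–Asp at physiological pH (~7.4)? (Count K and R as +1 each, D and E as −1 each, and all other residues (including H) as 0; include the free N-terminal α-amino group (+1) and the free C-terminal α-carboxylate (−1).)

-4

Positive (K, R): none → +0.
Negative (D, E): Glu1, Asp8, Asp10, Asp11 → −4.
The N-terminus (+1) and C-terminus (−1) cancel.
Net charge = (+0) + (−4) = −4.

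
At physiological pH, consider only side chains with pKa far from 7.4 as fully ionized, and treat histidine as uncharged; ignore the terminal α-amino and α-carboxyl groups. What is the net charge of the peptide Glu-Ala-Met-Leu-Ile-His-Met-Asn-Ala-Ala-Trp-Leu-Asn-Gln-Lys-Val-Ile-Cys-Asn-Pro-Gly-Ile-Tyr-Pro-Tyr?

The side chains ionized at physiological pH are Lys/Arg (+1) and Asp/Glu (−1); with His treated as neutral, nothing else contributes.
Positive (K, R): Lys15 → +1.
Negative (D, E): Glu1 → −1.
Net charge = (+1) + (−1) = 0.

0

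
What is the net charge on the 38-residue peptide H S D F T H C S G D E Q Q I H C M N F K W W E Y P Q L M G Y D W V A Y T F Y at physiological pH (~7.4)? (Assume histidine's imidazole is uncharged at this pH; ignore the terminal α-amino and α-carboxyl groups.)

Near pH 7.4, K and R contribute +1 each, D and E contribute −1 each, and every other side chain (His included, as stated) is uncharged.
Positive (K, R): K20 → +1.
Negative (D, E): D3, D10, E11, E23, D31 → −5.
Net charge = (+1) + (−5) = −4.

-4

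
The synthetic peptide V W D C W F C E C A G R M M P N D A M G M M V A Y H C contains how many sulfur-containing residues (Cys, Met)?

9

Matching residues: C4, C7, C9, M13, M14, M19, M21, M22, C27.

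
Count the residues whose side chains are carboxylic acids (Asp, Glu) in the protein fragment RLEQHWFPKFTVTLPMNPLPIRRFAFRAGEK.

2

Matching residues: E3, E30.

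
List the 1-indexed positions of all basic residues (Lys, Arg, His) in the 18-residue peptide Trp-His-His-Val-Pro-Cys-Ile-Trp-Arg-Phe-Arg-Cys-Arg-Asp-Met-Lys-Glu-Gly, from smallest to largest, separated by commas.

Matching residues: His2, His3, Arg9, Arg11, Arg13, Lys16.

2, 3, 9, 11, 13, 16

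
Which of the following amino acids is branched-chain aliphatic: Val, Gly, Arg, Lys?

Val

The BCAAs are Val, Leu, and Ile — aliphatic side chains with a branch point.
Of the listed options, only Val belongs to this group.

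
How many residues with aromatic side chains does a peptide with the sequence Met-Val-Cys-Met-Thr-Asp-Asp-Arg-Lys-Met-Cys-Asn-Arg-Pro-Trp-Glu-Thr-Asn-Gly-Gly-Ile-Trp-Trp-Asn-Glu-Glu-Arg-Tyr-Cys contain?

4

F, W, and Y each carry an aromatic ring on the side chain.
Matching residues: Trp15, Trp22, Trp23, Tyr28.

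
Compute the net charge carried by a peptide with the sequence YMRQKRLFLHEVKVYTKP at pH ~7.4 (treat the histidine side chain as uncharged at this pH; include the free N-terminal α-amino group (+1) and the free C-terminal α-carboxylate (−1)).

The side chains ionized at physiological pH are Lys/Arg (+1) and Asp/Glu (−1); with His treated as neutral, nothing else contributes.
Positive (K, R): R3, K5, R6, K13, K17 → +5.
Negative (D, E): E11 → −1.
The N-terminus (+1) and C-terminus (−1) cancel.
Net charge = (+5) + (−1) = +4.

+4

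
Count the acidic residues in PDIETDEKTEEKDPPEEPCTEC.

10

Only D (aspartate) and E (glutamate) carry a side-chain carboxylic acid.
Matching residues: D2, E4, D6, E7, E10, E11, D13, E16, E17, E21.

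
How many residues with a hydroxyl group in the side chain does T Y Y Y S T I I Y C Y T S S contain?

S, T, and Y are the three residues with a side-chain hydroxyl.
Matching residues: T1, Y2, Y3, Y4, S5, T6, Y9, Y11, T12, S13, S14.

11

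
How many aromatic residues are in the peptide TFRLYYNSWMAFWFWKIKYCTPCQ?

Phenylalanine (F), tryptophan (W), and tyrosine (Y) have aromatic ring side chains.
Matching residues: F2, Y5, Y6, W9, F12, W13, F14, W15, Y19.

9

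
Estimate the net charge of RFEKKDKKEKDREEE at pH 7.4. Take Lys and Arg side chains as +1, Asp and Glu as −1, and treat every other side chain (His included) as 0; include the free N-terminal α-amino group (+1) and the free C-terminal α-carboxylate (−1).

Positive (K, R): R1, K4, K5, K7, K8, K10, R12 → +7.
Negative (D, E): E3, D6, E9, D11, E13, E14, E15 → −7.
The N-terminus (+1) and C-terminus (−1) cancel.
Net charge = (+7) + (−7) = 0.

0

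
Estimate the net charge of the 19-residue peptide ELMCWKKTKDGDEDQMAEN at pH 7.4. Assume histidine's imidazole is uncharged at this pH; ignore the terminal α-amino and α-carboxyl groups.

Near pH 7.4, K and R contribute +1 each, D and E contribute −1 each, and every other side chain (His included, as stated) is uncharged.
Positive (K, R): K6, K7, K9 → +3.
Negative (D, E): E1, D10, D12, E13, D14, E18 → −6.
Net charge = (+3) + (−6) = −3.

-3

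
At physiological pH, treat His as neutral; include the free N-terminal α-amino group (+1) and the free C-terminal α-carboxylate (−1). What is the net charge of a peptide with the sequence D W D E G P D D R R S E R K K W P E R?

-1

Near pH 7.4, K and R contribute +1 each, D and E contribute −1 each, and every other side chain (His included, as stated) is uncharged.
Positive (K, R): R9, R10, R13, K14, K15, R19 → +6.
Negative (D, E): D1, D3, E4, D7, D8, E12, E18 → −7.
The N-terminus (+1) and C-terminus (−1) cancel.
Net charge = (+6) + (−7) = −1.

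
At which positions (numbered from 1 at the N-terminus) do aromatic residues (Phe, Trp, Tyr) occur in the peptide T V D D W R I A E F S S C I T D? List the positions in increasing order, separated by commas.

5, 10

Matching residues: W5, F10.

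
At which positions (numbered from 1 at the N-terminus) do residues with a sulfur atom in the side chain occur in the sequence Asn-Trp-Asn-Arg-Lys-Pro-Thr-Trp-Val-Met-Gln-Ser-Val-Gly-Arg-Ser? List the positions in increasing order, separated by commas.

The sulfur-bearing residues are cysteine (–SH) and methionine (–S–CH₃).
Matching residues: Met10.

10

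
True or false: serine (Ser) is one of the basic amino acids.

Lysine (K), arginine (R), and histidine (H) have basic, nitrogen-containing side chains.
Serine is not in this group.

False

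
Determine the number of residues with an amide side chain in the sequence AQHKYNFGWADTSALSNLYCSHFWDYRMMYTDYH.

Asparagine (N) and glutamine (Q) have uncharged amide side chains.
Matching residues: Q2, N6, N17.

3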